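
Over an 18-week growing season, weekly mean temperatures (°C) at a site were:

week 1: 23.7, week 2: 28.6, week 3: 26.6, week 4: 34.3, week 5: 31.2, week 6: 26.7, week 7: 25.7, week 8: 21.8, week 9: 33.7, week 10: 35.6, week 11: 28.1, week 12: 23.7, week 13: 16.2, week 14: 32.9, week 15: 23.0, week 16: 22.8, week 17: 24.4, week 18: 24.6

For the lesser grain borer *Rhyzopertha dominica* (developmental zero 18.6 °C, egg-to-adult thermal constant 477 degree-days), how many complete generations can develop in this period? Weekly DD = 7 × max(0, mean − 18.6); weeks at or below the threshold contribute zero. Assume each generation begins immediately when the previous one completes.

Weekly DD (7 × max(0, T̄ − 18.6)): 35.7, 70.0, 56.0, 109.9, 88.2, 56.7, 49.7, 22.4, 105.7, 119.0, 66.5, 35.7, 0.0, 100.1, 30.8, 29.4, 40.6, 42.0.
Season total = 1058.4 DD.
Complete generations = ⌊1058.4 / 477⌋ = 2.

2 generations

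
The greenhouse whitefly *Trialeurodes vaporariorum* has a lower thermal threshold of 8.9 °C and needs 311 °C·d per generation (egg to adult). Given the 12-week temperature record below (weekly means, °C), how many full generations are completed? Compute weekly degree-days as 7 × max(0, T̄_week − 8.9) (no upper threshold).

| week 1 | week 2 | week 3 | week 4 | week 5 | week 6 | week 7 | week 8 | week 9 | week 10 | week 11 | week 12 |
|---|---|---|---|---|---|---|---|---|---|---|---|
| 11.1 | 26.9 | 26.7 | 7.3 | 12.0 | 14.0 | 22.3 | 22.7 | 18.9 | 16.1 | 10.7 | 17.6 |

Weekly DD (7 × max(0, T̄ − 8.9)): 15.4, 126.0, 124.6, 0.0, 21.7, 35.7, 93.8, 96.6, 70.0, 50.4, 12.6, 60.9.
Season total = 707.7 DD.
Complete generations = ⌊707.7 / 311⌋ = 2.

2 generations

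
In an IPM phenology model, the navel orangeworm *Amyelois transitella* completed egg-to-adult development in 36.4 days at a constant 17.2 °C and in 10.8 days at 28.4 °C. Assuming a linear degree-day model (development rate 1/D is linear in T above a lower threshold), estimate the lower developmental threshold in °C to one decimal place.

Equal thermal constants: D₁(T₁ − T_b) = D₂(T₂ − T_b).
36.4·(17.2 − T_b) = 10.8·(28.4 − T_b)
T_b = (36.4·17.2 − 10.8·28.4) / (36.4 − 10.8) = 319.36 / 25.6 = 12.475 °C ≈ 12.5 °C.

12.5 °C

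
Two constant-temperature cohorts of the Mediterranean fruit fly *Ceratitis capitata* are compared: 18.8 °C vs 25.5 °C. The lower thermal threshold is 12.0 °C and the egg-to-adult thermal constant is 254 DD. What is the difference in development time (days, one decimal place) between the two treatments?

At 18.8 °C: 254 / (18.8 − 12.0) = 254 / 6.8 = 37.353 d.
At 25.5 °C: 254 / (25.5 − 12.0) = 254 / 13.5 = 18.815 d.
Difference = |37.353 − 18.815| = 18.538 ≈ 18.5 days.

18.5 days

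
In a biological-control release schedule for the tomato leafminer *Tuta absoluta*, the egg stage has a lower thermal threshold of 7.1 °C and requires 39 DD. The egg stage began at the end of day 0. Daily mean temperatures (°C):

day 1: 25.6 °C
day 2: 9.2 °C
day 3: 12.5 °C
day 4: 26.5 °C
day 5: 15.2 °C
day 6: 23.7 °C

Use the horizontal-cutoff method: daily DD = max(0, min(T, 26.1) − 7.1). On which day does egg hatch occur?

day 4

Daily DD above 7.1 °C (capped at 19.0): 18.5, 2.1, 5.4, 19.0, 8.1, 16.6.
Cumulative: 18.5, 20.6, 26.0, 45.0, 53.1, 69.7.
The total first reaches 39 DD on day 4.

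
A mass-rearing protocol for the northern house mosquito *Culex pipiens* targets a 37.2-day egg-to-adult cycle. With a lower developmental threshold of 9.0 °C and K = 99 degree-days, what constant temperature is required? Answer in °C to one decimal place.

11.7 °C

Required daily accumulation = 99 / 37.2 = 2.661 DD/day.
T = T_base + 2.661 = 9.0 + 2.661 = 11.661 ≈ 11.7 °C.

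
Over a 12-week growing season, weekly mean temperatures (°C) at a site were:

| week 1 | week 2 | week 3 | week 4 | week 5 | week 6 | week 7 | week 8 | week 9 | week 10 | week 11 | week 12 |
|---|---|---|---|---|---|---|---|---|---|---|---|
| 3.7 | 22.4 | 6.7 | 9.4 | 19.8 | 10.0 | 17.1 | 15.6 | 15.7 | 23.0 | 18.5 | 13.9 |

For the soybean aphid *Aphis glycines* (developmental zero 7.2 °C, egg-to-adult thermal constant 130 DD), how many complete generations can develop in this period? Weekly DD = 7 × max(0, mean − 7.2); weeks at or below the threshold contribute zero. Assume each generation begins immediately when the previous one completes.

5 generations

Weekly DD (7 × max(0, T̄ − 7.2)): 0.0, 106.4, 0.0, 15.4, 88.2, 19.6, 69.3, 58.8, 59.5, 110.6, 79.1, 46.9.
Season total = 653.8 DD.
Complete generations = ⌊653.8 / 130⌋ = 5.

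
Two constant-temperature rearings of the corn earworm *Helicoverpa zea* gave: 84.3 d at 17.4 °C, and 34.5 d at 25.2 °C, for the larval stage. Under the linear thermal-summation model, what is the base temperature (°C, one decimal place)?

Under the model K = D·(T − T_b), so D₁·(T₁ − T_b) = D₂·(T₂ − T_b).
84.3·(17.4 − T_b) = 34.5·(25.2 − T_b)
T_b = (84.3·17.4 − 34.5·25.2) / (84.3 − 34.5) = 597.42 / 49.8 = 11.996 °C ≈ 12.0 °C.

12.0 °C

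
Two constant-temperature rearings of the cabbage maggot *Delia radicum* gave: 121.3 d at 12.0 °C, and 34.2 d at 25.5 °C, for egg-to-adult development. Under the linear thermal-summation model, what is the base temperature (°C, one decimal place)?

Equal thermal constants: D₁(T₁ − T_b) = D₂(T₂ − T_b).
121.3·(12.0 − T_b) = 34.2·(25.5 − T_b)
T_b = (121.3·12.0 − 34.2·25.5) / (121.3 − 34.2) = 583.50 / 87.1 = 6.699 °C ≈ 6.7 °C.

6.7 °C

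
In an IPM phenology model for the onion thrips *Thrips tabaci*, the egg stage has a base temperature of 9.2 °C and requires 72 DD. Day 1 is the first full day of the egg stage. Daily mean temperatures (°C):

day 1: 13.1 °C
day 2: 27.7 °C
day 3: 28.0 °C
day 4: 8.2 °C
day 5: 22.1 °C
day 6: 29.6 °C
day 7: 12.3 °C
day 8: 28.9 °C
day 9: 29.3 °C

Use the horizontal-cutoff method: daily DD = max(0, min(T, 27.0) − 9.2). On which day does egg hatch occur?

Daily DD above 9.2 °C (capped at 17.8): 3.9, 17.8, 17.8, 0.0, 12.9, 17.8, 3.1, 17.8, 17.8.
Cumulative: 3.9, 21.7, 39.5, 39.5, 52.4, 70.2, 73.3, 91.1, 108.9.
The total first reaches 72 DD on day 7.

day 7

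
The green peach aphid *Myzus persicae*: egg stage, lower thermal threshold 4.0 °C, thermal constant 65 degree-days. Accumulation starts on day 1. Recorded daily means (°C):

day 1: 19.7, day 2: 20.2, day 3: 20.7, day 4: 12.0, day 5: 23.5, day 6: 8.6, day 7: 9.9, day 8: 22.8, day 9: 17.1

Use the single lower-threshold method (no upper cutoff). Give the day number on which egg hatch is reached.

day 5

Daily DD above 4.0 °C: 15.7, 16.2, 16.7, 8.0, 19.5, 4.6, 5.9, 18.8, 13.1.
Cumulative: 15.7, 31.9, 48.6, 56.6, 76.1, 80.7, 86.6, 105.4, 118.5.
The total first reaches 65 DD on day 5.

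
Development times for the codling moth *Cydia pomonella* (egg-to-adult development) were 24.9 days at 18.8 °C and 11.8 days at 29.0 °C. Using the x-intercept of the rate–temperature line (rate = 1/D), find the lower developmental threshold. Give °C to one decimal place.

Equal thermal constants: D₁(T₁ − T_b) = D₂(T₂ − T_b).
24.9·(18.8 − T_b) = 11.8·(29.0 − T_b)
T_b = (24.9·18.8 − 11.8·29.0) / (24.9 − 11.8) = 125.92 / 13.1 = 9.612 °C ≈ 9.6 °C.

9.6 °C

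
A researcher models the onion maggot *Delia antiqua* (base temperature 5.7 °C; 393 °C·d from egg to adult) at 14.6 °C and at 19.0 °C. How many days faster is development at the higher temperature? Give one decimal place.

14.6 days

At 14.6 °C: 393 / (14.6 − 5.7) = 393 / 8.9 = 44.157 d.
At 19.0 °C: 393 / (19.0 − 5.7) = 393 / 13.3 = 29.549 d.
Difference = |44.157 − 29.549| = 14.608 ≈ 14.6 days.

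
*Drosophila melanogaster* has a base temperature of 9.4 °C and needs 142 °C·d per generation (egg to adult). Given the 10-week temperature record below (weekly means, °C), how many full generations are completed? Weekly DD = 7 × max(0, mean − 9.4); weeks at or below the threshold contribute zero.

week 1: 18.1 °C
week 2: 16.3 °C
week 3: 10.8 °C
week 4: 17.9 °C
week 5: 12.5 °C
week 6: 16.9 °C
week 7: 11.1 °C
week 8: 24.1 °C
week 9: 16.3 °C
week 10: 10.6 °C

Weekly DD (7 × max(0, T̄ − 9.4)): 60.9, 48.3, 9.8, 59.5, 21.7, 52.5, 11.9, 102.9, 48.3, 8.4.
Season total = 424.2 DD.
Complete generations = ⌊424.2 / 142⌋ = 2.

2 generations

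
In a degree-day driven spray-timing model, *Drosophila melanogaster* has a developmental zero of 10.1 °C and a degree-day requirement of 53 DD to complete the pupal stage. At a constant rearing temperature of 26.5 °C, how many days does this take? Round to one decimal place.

Daily accumulation = 26.5 − 10.1 = 16.4 DD/day.
Duration = 53 / 16.4 = 3.232 ≈ 3.2 days.

3.2 days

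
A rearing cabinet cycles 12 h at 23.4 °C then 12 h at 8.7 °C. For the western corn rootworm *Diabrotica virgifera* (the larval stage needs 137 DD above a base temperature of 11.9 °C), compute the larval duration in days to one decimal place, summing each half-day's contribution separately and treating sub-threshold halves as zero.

23.8 days

Day half: max(0, 23.4 − 11.9) × 0.5 = 11.5 × 0.5 = 5.75 DD.
Night half: max(0, 8.7 − 11.9) × 0.5 = 0.0 × 0.5 = 0.00 DD.
Per 24 h: 5.75 DD/day.
Duration = 137 / 5.75 = 23.826 ≈ 23.8 days.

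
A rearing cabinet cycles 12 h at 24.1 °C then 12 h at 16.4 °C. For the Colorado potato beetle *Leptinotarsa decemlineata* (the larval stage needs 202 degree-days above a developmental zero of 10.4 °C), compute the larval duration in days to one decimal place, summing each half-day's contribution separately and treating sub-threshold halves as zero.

Day half: max(0, 24.1 − 10.4) × 0.5 = 13.7 × 0.5 = 6.85 DD.
Night half: max(0, 16.4 − 10.4) × 0.5 = 6.0 × 0.5 = 3.00 DD.
Per 24 h: 9.85 DD/day.
Duration = 202 / 9.85 = 20.508 ≈ 20.5 days.

20.5 days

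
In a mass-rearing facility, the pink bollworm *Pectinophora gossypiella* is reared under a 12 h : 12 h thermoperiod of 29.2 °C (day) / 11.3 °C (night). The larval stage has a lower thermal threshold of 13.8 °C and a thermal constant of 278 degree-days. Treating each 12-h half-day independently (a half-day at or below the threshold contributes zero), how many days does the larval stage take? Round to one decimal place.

Day half: max(0, 29.2 − 13.8) × 0.5 = 15.4 × 0.5 = 7.70 DD.
Night half: max(0, 11.3 − 13.8) × 0.5 = 0.0 × 0.5 = 0.00 DD.
Per 24 h: 7.70 DD/day.
Duration = 278 / 7.70 = 36.104 ≈ 36.1 days.

36.1 days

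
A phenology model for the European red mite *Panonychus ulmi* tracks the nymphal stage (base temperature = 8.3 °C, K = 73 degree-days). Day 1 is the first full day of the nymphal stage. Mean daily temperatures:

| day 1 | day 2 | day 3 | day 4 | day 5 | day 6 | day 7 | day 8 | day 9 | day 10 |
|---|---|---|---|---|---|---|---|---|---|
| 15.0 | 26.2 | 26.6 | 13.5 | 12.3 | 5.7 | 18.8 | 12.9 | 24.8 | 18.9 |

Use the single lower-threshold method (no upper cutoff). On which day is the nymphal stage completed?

day 9

Daily DD above 8.3 °C: 6.7, 17.9, 18.3, 5.2, 4.0, 0.0, 10.5, 4.6, 16.5, 10.6.
Cumulative: 6.7, 24.6, 42.9, 48.1, 52.1, 52.1, 62.6, 67.2, 83.7, 94.3.
The total first reaches 73 DD on day 9.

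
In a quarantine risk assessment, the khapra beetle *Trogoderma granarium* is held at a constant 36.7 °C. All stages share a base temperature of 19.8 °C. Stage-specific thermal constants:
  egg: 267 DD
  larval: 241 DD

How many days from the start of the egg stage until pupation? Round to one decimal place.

Daily accumulation at 36.7 °C = 36.7 − 19.8 = 16.9 DD/day.
Total K = 267 + 241 = 508 DD.
Total duration = 508 / 16.9 = 30.059 ≈ 30.1 days.

30.1 days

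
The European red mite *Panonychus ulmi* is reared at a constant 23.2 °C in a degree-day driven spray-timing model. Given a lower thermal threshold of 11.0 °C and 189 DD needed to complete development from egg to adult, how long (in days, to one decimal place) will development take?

15.5 days

Daily accumulation = 23.2 − 11.0 = 12.2 DD/day.
Duration = 189 / 12.2 = 15.492 ≈ 15.5 days.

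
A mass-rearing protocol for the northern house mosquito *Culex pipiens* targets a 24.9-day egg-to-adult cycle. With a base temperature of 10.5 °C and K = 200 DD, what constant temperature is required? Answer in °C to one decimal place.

18.5 °C

Required daily accumulation = 200 / 24.9 = 8.032 DD/day.
T = T_base + 8.032 = 10.5 + 8.032 = 18.532 ≈ 18.5 °C.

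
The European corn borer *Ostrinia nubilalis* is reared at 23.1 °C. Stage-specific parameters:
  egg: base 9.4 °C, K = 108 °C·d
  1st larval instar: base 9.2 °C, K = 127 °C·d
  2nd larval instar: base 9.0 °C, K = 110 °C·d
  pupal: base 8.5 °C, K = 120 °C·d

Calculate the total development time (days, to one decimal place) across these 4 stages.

33.0 days

egg: 108 / (23.1 − 9.4) = 108 / 13.7 = 7.883 d.
1st larval instar: 127 / (23.1 − 9.2) = 127 / 13.9 = 9.137 d.
2nd larval instar: 110 / (23.1 − 9.0) = 110 / 14.1 = 7.801 d.
pupal: 120 / (23.1 − 8.5) = 120 / 14.6 = 8.219 d.
Sum = 33.040 ≈ 33.0 days.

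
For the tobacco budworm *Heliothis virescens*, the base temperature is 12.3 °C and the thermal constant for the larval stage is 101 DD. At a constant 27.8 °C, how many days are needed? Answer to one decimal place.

Daily accumulation = 27.8 − 12.3 = 15.5 DD/day.
Duration = 101 / 15.5 = 6.516 ≈ 6.5 days.

6.5 days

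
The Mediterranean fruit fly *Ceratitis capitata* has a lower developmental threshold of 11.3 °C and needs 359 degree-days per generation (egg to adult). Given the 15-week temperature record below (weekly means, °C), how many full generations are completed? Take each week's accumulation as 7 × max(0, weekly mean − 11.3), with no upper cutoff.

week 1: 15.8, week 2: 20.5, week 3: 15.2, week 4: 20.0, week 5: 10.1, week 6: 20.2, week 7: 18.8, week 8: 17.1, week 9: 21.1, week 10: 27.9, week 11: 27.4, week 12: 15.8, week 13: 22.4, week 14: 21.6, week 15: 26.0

Weekly DD (7 × max(0, T̄ − 11.3)): 31.5, 64.4, 27.3, 60.9, 0.0, 62.3, 52.5, 40.6, 68.6, 116.2, 112.7, 31.5, 77.7, 72.1, 102.9.
Season total = 921.2 DD.
Complete generations = ⌊921.2 / 359⌋ = 2.

2 generations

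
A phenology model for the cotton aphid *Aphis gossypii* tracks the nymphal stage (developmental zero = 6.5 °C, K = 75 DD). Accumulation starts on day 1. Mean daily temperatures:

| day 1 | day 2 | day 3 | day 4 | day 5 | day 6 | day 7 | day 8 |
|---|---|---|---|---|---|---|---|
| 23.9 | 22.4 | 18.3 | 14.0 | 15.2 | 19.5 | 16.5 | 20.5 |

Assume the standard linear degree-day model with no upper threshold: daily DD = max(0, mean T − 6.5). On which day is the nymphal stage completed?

day 7

Daily DD above 6.5 °C: 17.4, 15.9, 11.8, 7.5, 8.7, 13.0, 10.0, 14.0.
Cumulative: 17.4, 33.3, 45.1, 52.6, 61.3, 74.3, 84.3, 98.3.
The total first reaches 75 DD on day 7.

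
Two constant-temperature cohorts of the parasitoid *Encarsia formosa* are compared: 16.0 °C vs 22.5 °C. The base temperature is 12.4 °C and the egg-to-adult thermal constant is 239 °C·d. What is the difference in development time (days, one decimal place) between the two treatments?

At 16.0 °C: 239 / (16.0 − 12.4) = 239 / 3.6 = 66.389 d.
At 22.5 °C: 239 / (22.5 − 12.4) = 239 / 10.1 = 23.663 d.
Difference = |66.389 − 23.663| = 42.726 ≈ 42.7 days.

42.7 days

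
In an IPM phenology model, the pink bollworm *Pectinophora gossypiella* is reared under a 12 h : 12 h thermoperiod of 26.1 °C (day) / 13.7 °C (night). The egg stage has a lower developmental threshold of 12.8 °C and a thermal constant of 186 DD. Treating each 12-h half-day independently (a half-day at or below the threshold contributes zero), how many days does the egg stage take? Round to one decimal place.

Day half: max(0, 26.1 − 12.8) × 0.5 = 13.3 × 0.5 = 6.65 DD.
Night half: max(0, 13.7 − 12.8) × 0.5 = 0.9 × 0.5 = 0.45 DD.
Per 24 h: 7.10 DD/day.
Duration = 186 / 7.10 = 26.197 ≈ 26.2 days.

26.2 days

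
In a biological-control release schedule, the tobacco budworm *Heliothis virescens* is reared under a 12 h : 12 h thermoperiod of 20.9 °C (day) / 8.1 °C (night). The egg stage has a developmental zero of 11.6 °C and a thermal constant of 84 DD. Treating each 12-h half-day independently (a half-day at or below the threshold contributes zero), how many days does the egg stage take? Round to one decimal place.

18.1 days

Day half: max(0, 20.9 − 11.6) × 0.5 = 9.3 × 0.5 = 4.65 DD.
Night half: max(0, 8.1 − 11.6) × 0.5 = 0.0 × 0.5 = 0.00 DD.
Per 24 h: 4.65 DD/day.
Duration = 84 / 4.65 = 18.065 ≈ 18.1 days.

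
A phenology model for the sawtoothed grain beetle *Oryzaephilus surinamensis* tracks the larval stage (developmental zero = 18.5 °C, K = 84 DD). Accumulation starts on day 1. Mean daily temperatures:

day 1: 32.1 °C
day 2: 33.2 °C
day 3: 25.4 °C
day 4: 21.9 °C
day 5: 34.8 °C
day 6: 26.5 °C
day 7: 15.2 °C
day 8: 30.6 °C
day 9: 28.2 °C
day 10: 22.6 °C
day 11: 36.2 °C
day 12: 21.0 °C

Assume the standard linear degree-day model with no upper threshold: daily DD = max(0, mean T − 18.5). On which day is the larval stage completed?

Daily DD above 18.5 °C: 13.6, 14.7, 6.9, 3.4, 16.3, 8.0, 0.0, 12.1, 9.7, 4.1, 17.7, 2.5.
Cumulative: 13.6, 28.3, 35.2, 38.6, 54.9, 62.9, 62.9, 75.0, 84.7, 88.8, 106.5, 109.0.
The total first reaches 84 DD on day 9.

day 9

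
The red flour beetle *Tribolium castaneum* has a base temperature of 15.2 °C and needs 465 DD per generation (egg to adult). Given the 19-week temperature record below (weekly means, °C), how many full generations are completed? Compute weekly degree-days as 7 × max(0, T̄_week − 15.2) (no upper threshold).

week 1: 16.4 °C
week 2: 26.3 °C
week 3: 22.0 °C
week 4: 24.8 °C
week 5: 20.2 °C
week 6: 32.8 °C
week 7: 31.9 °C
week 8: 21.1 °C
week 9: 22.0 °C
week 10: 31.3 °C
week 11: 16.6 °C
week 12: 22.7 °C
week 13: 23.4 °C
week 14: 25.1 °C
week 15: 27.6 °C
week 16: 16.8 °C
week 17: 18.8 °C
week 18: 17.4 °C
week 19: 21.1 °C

2 generations

Weekly DD (7 × max(0, T̄ − 15.2)): 8.4, 77.7, 47.6, 67.2, 35.0, 123.2, 116.9, 41.3, 47.6, 112.7, 9.8, 52.5, 57.4, 69.3, 86.8, 11.2, 25.2, 15.4, 41.3.
Season total = 1046.5 DD.
Complete generations = ⌊1046.5 / 465⌋ = 2.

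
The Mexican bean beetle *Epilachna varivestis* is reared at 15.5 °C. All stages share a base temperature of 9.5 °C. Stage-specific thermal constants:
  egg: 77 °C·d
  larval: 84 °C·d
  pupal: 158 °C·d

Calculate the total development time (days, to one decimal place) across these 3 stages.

Daily accumulation at 15.5 °C = 15.5 − 9.5 = 6.0 DD/day.
Total K = 77 + 84 + 158 = 319 DD.
Total duration = 319 / 6.0 = 53.167 ≈ 53.2 days.

53.2 days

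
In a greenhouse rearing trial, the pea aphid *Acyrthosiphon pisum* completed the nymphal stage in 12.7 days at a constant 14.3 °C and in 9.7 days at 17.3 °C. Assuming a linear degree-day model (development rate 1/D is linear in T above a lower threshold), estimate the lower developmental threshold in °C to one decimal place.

Equal thermal constants: D₁(T₁ − T_b) = D₂(T₂ − T_b).
12.7·(14.3 − T_b) = 9.7·(17.3 − T_b)
T_b = (12.7·14.3 − 9.7·17.3) / (12.7 − 9.7) = 13.80 / 3.0 = 4.600 °C ≈ 4.6 °C.

4.6 °C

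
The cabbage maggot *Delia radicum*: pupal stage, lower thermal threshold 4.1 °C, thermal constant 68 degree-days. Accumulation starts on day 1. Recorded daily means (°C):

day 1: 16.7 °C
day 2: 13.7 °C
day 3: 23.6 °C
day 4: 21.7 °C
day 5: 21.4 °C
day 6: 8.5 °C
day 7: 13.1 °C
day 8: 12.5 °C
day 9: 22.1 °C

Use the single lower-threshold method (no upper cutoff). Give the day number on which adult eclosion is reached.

Daily DD above 4.1 °C: 12.6, 9.6, 19.5, 17.6, 17.3, 4.4, 9.0, 8.4, 18.0.
Cumulative: 12.6, 22.2, 41.7, 59.3, 76.6, 81.0, 90.0, 98.4, 116.4.
The total first reaches 68 DD on day 5.

day 5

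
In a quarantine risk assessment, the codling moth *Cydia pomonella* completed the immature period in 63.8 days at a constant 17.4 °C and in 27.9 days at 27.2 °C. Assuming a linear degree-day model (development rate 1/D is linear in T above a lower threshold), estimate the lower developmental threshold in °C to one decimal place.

Linear rate model ⇒ the product D·(T − T_b) is constant across temperatures.
63.8·(17.4 − T_b) = 27.9·(27.2 − T_b)
T_b = (63.8·17.4 − 27.9·27.2) / (63.8 − 27.9) = 351.24 / 35.9 = 9.784 °C ≈ 9.8 °C.

9.8 °C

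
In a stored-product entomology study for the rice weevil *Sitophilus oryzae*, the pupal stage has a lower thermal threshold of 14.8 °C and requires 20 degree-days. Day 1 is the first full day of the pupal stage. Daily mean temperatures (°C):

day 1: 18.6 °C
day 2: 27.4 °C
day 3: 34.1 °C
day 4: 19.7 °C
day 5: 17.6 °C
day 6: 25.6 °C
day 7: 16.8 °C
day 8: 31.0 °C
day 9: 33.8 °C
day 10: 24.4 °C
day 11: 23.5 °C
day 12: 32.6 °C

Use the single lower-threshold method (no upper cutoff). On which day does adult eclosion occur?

day 3

Daily DD above 14.8 °C: 3.8, 12.6, 19.3, 4.9, 2.8, 10.8, 2.0, 16.2, 19.0, 9.6, 8.7, 17.8.
Cumulative: 3.8, 16.4, 35.7, 40.6, 43.4, 54.2, 56.2, 72.4, 91.4, 101.0, 109.7, 127.5.
The total first reaches 20 DD on day 3.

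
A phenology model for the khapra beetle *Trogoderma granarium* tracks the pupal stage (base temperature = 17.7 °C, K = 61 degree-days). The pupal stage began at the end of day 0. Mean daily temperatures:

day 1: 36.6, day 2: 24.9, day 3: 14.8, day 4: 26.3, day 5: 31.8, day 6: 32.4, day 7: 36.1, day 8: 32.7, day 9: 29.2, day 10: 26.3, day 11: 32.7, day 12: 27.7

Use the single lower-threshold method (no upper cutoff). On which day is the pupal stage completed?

Daily DD above 17.7 °C: 18.9, 7.2, 0.0, 8.6, 14.1, 14.7, 18.4, 15.0, 11.5, 8.6, 15.0, 10.0.
Cumulative: 18.9, 26.1, 26.1, 34.7, 48.8, 63.5, 81.9, 96.9, 108.4, 117.0, 132.0, 142.0.
The total first reaches 61 DD on day 6.

day 6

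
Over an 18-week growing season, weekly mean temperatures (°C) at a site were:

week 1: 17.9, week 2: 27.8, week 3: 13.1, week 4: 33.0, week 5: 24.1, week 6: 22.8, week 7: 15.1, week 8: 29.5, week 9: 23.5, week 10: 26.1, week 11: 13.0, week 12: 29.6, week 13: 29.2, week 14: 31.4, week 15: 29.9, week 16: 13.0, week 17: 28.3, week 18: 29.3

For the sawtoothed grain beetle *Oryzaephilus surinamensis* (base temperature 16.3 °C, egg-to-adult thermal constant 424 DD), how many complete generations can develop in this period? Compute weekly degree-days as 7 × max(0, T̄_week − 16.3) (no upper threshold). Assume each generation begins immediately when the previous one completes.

Weekly DD (7 × max(0, T̄ − 16.3)): 11.2, 80.5, 0.0, 116.9, 54.6, 45.5, 0.0, 92.4, 50.4, 68.6, 0.0, 93.1, 90.3, 105.7, 95.2, 0.0, 84.0, 91.0.
Season total = 1079.4 DD.
Complete generations = ⌊1079.4 / 424⌋ = 2.

2 generations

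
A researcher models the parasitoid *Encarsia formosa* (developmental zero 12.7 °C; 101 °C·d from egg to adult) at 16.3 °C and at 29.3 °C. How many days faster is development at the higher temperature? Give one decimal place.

At 16.3 °C: 101 / (16.3 − 12.7) = 101 / 3.6 = 28.056 d.
At 29.3 °C: 101 / (29.3 − 12.7) = 101 / 16.6 = 6.084 d.
Difference = |28.056 − 6.084| = 21.971 ≈ 22.0 days.

22.0 days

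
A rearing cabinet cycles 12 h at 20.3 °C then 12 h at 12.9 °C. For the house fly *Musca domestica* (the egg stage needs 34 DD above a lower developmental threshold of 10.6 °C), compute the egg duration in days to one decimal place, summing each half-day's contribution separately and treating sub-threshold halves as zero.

Day half: max(0, 20.3 − 10.6) × 0.5 = 9.7 × 0.5 = 4.85 DD.
Night half: max(0, 12.9 − 10.6) × 0.5 = 2.3 × 0.5 = 1.15 DD.
Per 24 h: 6.00 DD/day.
Duration = 34 / 6.00 = 5.667 ≈ 5.7 days.

5.7 days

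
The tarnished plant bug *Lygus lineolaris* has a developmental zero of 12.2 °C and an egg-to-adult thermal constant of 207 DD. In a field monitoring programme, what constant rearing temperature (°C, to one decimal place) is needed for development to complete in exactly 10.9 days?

Required daily accumulation = 207 / 10.9 = 18.991 DD/day.
T = T_base + 18.991 = 12.2 + 18.991 = 31.191 ≈ 31.2 °C.

31.2 °C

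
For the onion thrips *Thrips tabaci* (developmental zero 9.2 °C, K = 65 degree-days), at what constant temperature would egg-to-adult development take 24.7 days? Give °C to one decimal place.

11.8 °C

Required daily accumulation = 65 / 24.7 = 2.632 DD/day.
T = T_base + 2.632 = 9.2 + 2.632 = 11.832 ≈ 11.8 °C.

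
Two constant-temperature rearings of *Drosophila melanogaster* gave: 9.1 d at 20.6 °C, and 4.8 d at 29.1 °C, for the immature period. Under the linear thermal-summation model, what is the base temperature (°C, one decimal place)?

Under the model K = D·(T − T_b), so D₁·(T₁ − T_b) = D₂·(T₂ − T_b).
9.1·(20.6 − T_b) = 4.8·(29.1 − T_b)
T_b = (9.1·20.6 − 4.8·29.1) / (9.1 − 4.8) = 47.78 / 4.3 = 11.112 °C ≈ 11.1 °C.

11.1 °C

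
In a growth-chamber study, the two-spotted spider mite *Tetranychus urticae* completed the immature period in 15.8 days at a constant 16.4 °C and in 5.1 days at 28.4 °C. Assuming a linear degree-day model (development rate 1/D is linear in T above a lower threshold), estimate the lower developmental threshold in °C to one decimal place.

10.7 °C

Under the model K = D·(T − T_b), so D₁·(T₁ − T_b) = D₂·(T₂ − T_b).
15.8·(16.4 − T_b) = 5.1·(28.4 − T_b)
T_b = (15.8·16.4 − 5.1·28.4) / (15.8 − 5.1) = 114.28 / 10.7 = 10.680 °C ≈ 10.7 °C.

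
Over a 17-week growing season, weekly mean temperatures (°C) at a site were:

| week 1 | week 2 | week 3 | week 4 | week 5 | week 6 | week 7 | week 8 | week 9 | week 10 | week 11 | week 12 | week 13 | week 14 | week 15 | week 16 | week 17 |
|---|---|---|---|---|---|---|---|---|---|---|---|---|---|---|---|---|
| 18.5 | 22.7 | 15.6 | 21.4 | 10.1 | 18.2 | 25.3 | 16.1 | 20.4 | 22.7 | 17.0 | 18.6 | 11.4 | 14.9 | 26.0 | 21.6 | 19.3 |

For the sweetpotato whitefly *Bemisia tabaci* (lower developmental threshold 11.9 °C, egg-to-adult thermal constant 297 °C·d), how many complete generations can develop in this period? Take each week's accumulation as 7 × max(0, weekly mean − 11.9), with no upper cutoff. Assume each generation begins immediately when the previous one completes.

2 generations

Weekly DD (7 × max(0, T̄ − 11.9)): 46.2, 75.6, 25.9, 66.5, 0.0, 44.1, 93.8, 29.4, 59.5, 75.6, 35.7, 46.9, 0.0, 21.0, 98.7, 67.9, 51.8.
Season total = 838.6 DD.
Complete generations = ⌊838.6 / 297⌋ = 2.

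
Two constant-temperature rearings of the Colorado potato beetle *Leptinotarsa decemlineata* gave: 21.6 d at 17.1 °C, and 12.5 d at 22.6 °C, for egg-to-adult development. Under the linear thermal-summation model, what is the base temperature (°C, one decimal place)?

Equal thermal constants: D₁(T₁ − T_b) = D₂(T₂ − T_b).
21.6·(17.1 − T_b) = 12.5·(22.6 − T_b)
T_b = (21.6·17.1 − 12.5·22.6) / (21.6 − 12.5) = 86.86 / 9.1 = 9.545 °C ≈ 9.5 °C.

9.5 °C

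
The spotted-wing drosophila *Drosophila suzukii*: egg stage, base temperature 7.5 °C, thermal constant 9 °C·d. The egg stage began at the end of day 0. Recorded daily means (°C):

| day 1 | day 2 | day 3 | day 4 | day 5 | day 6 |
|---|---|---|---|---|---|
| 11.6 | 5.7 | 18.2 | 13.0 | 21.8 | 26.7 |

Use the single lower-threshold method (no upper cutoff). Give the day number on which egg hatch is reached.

Daily DD above 7.5 °C: 4.1, 0.0, 10.7, 5.5, 14.3, 19.2.
Cumulative: 4.1, 4.1, 14.8, 20.3, 34.6, 53.8.
The total first reaches 9 DD on day 3.

day 3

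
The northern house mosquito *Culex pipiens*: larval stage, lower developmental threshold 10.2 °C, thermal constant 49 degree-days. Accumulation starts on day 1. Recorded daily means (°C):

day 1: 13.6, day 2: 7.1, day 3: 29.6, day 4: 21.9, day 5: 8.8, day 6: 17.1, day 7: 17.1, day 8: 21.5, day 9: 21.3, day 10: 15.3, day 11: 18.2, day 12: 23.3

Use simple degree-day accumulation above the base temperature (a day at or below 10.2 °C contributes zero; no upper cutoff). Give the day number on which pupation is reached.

Daily DD above 10.2 °C: 3.4, 0.0, 19.4, 11.7, 0.0, 6.9, 6.9, 11.3, 11.1, 5.1, 8.0, 13.1.
Cumulative: 3.4, 3.4, 22.8, 34.5, 34.5, 41.4, 48.3, 59.6, 70.7, 75.8, 83.8, 96.9.
The total first reaches 49 DD on day 8.

day 8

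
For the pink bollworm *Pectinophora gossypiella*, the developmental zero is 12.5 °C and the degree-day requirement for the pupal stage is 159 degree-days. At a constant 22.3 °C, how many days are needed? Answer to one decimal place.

16.2 days

Daily accumulation = 22.3 − 12.5 = 9.8 DD/day.
Duration = 159 / 9.8 = 16.224 ≈ 16.2 days.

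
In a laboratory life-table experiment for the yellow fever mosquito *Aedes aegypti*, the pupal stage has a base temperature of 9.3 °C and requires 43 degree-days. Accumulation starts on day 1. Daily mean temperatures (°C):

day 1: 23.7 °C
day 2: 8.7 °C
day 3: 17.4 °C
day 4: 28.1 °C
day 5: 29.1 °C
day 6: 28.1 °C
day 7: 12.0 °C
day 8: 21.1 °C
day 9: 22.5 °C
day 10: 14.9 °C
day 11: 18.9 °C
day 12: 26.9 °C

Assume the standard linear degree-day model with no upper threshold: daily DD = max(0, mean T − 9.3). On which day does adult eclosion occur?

day 5

Daily DD above 9.3 °C: 14.4, 0.0, 8.1, 18.8, 19.8, 18.8, 2.7, 11.8, 13.2, 5.6, 9.6, 17.6.
Cumulative: 14.4, 14.4, 22.5, 41.3, 61.1, 79.9, 82.6, 94.4, 107.6, 113.2, 122.8, 140.4.
The total first reaches 43 DD on day 5.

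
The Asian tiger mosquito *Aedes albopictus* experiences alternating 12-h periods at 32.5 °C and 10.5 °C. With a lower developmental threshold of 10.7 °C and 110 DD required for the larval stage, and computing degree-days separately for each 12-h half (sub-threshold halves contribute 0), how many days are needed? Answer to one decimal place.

10.1 days

Day half: max(0, 32.5 − 10.7) × 0.5 = 21.8 × 0.5 = 10.90 DD.
Night half: max(0, 10.5 − 10.7) × 0.5 = 0.0 × 0.5 = 0.00 DD.
Per 24 h: 10.90 DD/day.
Duration = 110 / 10.90 = 10.092 ≈ 10.1 days.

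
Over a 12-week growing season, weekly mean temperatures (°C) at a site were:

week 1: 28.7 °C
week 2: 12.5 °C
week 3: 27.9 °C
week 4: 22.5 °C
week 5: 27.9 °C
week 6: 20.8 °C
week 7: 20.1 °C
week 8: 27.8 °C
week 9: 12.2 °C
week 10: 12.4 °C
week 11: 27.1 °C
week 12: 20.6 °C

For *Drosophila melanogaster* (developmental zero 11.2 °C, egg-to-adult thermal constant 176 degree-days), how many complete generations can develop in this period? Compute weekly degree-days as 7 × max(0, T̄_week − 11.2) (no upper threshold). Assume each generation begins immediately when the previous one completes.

Weekly DD (7 × max(0, T̄ − 11.2)): 122.5, 9.1, 116.9, 79.1, 116.9, 67.2, 62.3, 116.2, 7.0, 8.4, 111.3, 65.8.
Season total = 882.7 DD.
Complete generations = ⌊882.7 / 176⌋ = 5.

5 generations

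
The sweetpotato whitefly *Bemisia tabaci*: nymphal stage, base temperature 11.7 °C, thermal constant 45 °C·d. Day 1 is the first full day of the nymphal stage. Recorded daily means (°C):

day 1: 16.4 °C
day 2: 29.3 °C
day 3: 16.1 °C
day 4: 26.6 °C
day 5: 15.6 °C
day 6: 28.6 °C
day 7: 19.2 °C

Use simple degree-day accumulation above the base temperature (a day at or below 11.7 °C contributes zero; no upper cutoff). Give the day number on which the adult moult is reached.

Daily DD above 11.7 °C: 4.7, 17.6, 4.4, 14.9, 3.9, 16.9, 7.5.
Cumulative: 4.7, 22.3, 26.7, 41.6, 45.5, 62.4, 69.9.
The total first reaches 45 DD on day 5.

day 5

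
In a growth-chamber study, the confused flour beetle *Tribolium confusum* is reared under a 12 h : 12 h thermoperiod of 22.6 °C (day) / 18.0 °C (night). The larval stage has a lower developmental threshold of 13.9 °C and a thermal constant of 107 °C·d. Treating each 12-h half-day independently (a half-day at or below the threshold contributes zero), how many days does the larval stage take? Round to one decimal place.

Day half: max(0, 22.6 − 13.9) × 0.5 = 8.7 × 0.5 = 4.35 DD.
Night half: max(0, 18.0 − 13.9) × 0.5 = 4.1 × 0.5 = 2.05 DD.
Per 24 h: 6.40 DD/day.
Duration = 107 / 6.40 = 16.719 ≈ 16.7 days.

16.7 days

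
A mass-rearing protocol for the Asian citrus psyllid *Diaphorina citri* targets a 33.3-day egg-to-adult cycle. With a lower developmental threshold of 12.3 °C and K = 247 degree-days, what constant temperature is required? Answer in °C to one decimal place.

Required daily accumulation = 247 / 33.3 = 7.417 DD/day.
T = T_base + 7.417 = 12.3 + 7.417 = 19.717 ≈ 19.7 °C.

19.7 °C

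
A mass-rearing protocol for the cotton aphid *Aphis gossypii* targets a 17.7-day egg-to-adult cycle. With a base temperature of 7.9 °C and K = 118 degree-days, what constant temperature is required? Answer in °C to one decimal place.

14.6 °C

Required daily accumulation = 118 / 17.7 = 6.667 DD/day.
T = T_base + 6.667 = 7.9 + 6.667 = 14.567 ≈ 14.6 °C.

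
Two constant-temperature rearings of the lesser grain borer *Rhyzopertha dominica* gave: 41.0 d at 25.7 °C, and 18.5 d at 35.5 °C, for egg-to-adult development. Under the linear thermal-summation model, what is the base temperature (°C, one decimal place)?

Linear rate model ⇒ the product D·(T − T_b) is constant across temperatures.
41.0·(25.7 − T_b) = 18.5·(35.5 − T_b)
T_b = (41.0·25.7 − 18.5·35.5) / (41.0 − 18.5) = 396.95 / 22.5 = 17.642 °C ≈ 17.6 °C.

17.6 °C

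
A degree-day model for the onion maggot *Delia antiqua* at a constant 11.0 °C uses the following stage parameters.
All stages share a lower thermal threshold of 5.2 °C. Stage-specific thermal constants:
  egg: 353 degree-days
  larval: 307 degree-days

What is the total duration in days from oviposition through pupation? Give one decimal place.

113.8 days

Daily accumulation at 11.0 °C = 11.0 − 5.2 = 5.8 DD/day.
Total K = 353 + 307 = 660 DD.
Total duration = 660 / 5.8 = 113.793 ≈ 113.8 days.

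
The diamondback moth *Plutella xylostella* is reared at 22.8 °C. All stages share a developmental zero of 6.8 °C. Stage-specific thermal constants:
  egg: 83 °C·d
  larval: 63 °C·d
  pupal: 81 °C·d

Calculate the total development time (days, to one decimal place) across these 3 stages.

14.2 days

Daily accumulation at 22.8 °C = 22.8 − 6.8 = 16.0 DD/day.
Total K = 83 + 63 + 81 = 227 DD.
Total duration = 227 / 16.0 = 14.188 ≈ 14.2 days.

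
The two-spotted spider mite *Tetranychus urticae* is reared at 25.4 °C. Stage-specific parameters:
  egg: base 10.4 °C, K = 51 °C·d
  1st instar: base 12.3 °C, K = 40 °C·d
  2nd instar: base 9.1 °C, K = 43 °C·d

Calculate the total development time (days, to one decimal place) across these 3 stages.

egg: 51 / (25.4 − 10.4) = 51 / 15.0 = 3.400 d.
1st instar: 40 / (25.4 − 12.3) = 40 / 13.1 = 3.053 d.
2nd instar: 43 / (25.4 − 9.1) = 43 / 16.3 = 2.638 d.
Sum = 9.091 ≈ 9.1 days.

9.1 days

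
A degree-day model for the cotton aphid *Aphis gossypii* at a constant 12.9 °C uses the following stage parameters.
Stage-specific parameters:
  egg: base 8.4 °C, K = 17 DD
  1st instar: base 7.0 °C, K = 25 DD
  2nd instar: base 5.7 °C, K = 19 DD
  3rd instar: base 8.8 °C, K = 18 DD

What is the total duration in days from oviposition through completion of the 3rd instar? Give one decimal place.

egg: 17 / (12.9 − 8.4) = 17 / 4.5 = 3.778 d.
1st instar: 25 / (12.9 − 7.0) = 25 / 5.9 = 4.237 d.
2nd instar: 19 / (12.9 − 5.7) = 19 / 7.2 = 2.639 d.
3rd instar: 18 / (12.9 − 8.8) = 18 / 4.1 = 4.390 d.
Sum = 15.044 ≈ 15.0 days.

15.0 days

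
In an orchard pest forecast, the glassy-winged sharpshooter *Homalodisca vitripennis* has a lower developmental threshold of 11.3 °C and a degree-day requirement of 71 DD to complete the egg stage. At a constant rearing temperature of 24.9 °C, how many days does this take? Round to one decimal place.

Daily accumulation = 24.9 − 11.3 = 13.6 DD/day.
Duration = 71 / 13.6 = 5.221 ≈ 5.2 days.

5.2 days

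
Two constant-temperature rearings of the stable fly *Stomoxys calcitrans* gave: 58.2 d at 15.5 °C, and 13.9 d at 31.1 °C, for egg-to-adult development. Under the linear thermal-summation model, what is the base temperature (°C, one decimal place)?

10.6 °C

Equal thermal constants: D₁(T₁ − T_b) = D₂(T₂ − T_b).
58.2·(15.5 − T_b) = 13.9·(31.1 − T_b)
T_b = (58.2·15.5 − 13.9·31.1) / (58.2 − 13.9) = 469.81 / 44.3 = 10.605 °C ≈ 10.6 °C.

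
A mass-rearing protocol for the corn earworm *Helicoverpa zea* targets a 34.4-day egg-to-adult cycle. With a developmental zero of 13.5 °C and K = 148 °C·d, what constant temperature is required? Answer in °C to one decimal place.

17.8 °C

Required daily accumulation = 148 / 34.4 = 4.302 DD/day.
T = T_base + 4.302 = 13.5 + 4.302 = 17.802 ≈ 17.8 °C.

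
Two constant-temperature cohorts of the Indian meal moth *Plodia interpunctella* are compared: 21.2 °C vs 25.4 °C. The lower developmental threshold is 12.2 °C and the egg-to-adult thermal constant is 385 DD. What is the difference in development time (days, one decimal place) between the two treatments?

At 21.2 °C: 385 / (21.2 − 12.2) = 385 / 9.0 = 42.778 d.
At 25.4 °C: 385 / (25.4 − 12.2) = 385 / 13.2 = 29.167 d.
Difference = |42.778 − 29.167| = 13.611 ≈ 13.6 days.

13.6 days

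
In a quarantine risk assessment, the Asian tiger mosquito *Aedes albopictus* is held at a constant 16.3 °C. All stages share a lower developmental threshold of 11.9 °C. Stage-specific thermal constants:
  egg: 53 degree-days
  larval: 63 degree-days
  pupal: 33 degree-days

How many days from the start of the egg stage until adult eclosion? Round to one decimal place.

33.9 days

Daily accumulation at 16.3 °C = 16.3 − 11.9 = 4.4 DD/day.
Total K = 53 + 63 + 33 = 149 DD.
Total duration = 149 / 4.4 = 33.864 ≈ 33.9 days.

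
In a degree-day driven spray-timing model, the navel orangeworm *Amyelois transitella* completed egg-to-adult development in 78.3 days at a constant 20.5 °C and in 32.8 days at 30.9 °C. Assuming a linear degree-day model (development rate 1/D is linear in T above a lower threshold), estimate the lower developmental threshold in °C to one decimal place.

13.0 °C

Linear rate model ⇒ the product D·(T − T_b) is constant across temperatures.
78.3·(20.5 − T_b) = 32.8·(30.9 − T_b)
T_b = (78.3·20.5 − 32.8·30.9) / (78.3 − 32.8) = 591.63 / 45.5 = 13.003 °C ≈ 13.0 °C.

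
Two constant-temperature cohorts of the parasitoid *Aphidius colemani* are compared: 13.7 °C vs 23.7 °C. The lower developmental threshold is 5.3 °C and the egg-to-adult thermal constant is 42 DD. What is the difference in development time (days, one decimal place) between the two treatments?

At 13.7 °C: 42 / (13.7 − 5.3) = 42 / 8.4 = 5.000 d.
At 23.7 °C: 42 / (23.7 − 5.3) = 42 / 18.4 = 2.283 d.
Difference = |5.000 − 2.283| = 2.717 ≈ 2.7 days.

2.7 days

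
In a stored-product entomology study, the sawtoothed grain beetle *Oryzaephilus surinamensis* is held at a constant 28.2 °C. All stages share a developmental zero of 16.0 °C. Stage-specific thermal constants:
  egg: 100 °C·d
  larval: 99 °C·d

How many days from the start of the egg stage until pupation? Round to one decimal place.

16.3 days

Daily accumulation at 28.2 °C = 28.2 − 16.0 = 12.2 DD/day.
Total K = 100 + 99 = 199 DD.
Total duration = 199 / 12.2 = 16.311 ≈ 16.3 days.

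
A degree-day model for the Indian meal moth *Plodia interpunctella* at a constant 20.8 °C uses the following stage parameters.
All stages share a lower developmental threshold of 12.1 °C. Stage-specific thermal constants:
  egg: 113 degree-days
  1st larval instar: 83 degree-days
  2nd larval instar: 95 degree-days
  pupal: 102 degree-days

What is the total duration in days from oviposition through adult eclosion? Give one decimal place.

45.2 days

Daily accumulation at 20.8 °C = 20.8 − 12.1 = 8.7 DD/day.
Total K = 113 + 83 + 95 + 102 = 393 DD.
Total duration = 393 / 8.7 = 45.172 ≈ 45.2 days.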